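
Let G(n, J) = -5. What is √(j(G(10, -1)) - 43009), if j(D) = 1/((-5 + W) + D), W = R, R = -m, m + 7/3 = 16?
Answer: I*√216808582/71 ≈ 207.39*I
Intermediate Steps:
m = 41/3 (m = -7/3 + 16 = 41/3 ≈ 13.667)
R = -41/3 (R = -1*41/3 = -41/3 ≈ -13.667)
W = -41/3 ≈ -13.667
j(D) = 1/(-56/3 + D) (j(D) = 1/((-5 - 41/3) + D) = 1/(-56/3 + D))
√(j(G(10, -1)) - 43009) = √(3/(-56 + 3*(-5)) - 43009) = √(3/(-56 - 15) - 43009) = √(3/(-71) - 43009) = √(3*(-1/71) - 43009) = √(-3/71 - 43009) = √(-3053642/71) = I*√216808582/71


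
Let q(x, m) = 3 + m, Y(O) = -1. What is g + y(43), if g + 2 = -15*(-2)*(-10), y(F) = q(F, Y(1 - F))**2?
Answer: -298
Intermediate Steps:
y(F) = 4 (y(F) = (3 - 1)**2 = 2**2 = 4)
g = -302 (g = -2 - 15*(-2)*(-10) = -2 + 30*(-10) = -2 - 300 = -302)
g + y(43) = -302 + 4 = -298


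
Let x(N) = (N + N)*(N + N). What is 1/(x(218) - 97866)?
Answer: 1/92230 ≈ 1.0842e-5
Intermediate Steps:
x(N) = 4*N² (x(N) = (2*N)*(2*N) = 4*N²)
1/(x(218) - 97866) = 1/(4*218² - 97866) = 1/(4*47524 - 97866) = 1/(190096 - 97866) = 1/92230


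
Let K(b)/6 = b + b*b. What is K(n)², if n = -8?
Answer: 112896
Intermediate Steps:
K(b) = 6*b + 6*b² (K(b) = 6*(b + b*b) = 6*(b + b²) = 6*b + 6*b²)
K(n)² = (6*(-8)*(1 - 8))² = (6*(-8)*(-7))² = 336² = 112896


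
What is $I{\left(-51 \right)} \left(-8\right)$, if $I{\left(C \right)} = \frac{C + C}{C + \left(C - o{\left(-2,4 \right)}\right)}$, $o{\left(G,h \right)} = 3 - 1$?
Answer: $- \frac{102}{13} \approx -7.8462$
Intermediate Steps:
$o{\left(G,h \right)} = 2$
$I{\left(C \right)} = \frac{2 C}{-2 + 2 C}$ ($I{\left(C \right)} = \frac{C + C}{C + \left(C - 2\right)} = \frac{2 C}{C + \left(C - 2\right)} = \frac{2 C}{C + \left(-2 + C\right)} = \frac{2 C}{-2 + 2 C}$)
$I{\left(-51 \right)} \left(-8\right) = - \frac{51}{-1 - 51} \left(-8\right) = - \frac{51}{-52} \left(-8\right) = \left(-51\right) \left(- \frac{1}{52}\right) \left(-8\right) = \frac{51}{52} \left(-8\right) = - \frac{102}{13}$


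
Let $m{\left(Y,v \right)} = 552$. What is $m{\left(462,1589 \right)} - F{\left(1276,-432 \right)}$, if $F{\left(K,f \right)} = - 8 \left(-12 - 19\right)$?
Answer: $304$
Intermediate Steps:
$F{\left(K,f \right)} = 248$ ($F{\left(K,f \right)} = \left(-8\right) \left(-31\right) = 248$)
$m{\left(462,1589 \right)} - F{\left(1276,-432 \right)} = 552 - 248 = 304$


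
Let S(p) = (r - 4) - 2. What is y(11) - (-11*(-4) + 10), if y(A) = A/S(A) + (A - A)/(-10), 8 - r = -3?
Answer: -259/5 ≈ -51.800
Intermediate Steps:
r = 11 (r = 8 - 1*(-3) = 8 + 3 = 11)
S(p) = 5 (S(p) = (11 - 4) - 2 = 7 - 2 = 5)
y(A) = A/5 (y(A) = A/5 + (A - A)/(-10) = A*(⅕) + 0*(-⅒) = A/5 + 0 = A/5)
y(11) - (-11*(-4) + 10) = (⅕)*11 - (-11*(-4) + 10) = 11/5 - (44 + 10) = 11/5 - 1*54 = 11/5 - 54 = -259/5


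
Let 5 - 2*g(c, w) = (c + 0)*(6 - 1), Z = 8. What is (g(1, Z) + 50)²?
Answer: 2500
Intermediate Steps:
g(c, w) = 5/2 - 5*c/2 (g(c, w) = 5/2 - (c + 0)*(6 - 1)/2 = 5/2 - c*5/2 = 5/2 - 5*c/2)
(g(1, Z) + 50)² = ((5/2 - 5/2*1) + 50)² = ((5/2 - 5/2) + 50)² = (0 + 50)² = 50² = 2500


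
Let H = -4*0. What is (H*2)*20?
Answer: 0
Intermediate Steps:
H = 0
(H*2)*20 = (0*2)*20 = 0*20 = 0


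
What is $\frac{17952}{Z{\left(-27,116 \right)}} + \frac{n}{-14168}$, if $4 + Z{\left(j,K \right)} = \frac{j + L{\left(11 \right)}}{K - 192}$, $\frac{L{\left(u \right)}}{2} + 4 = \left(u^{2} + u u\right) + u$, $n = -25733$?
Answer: $- \frac{19310196061}{10980200} \approx -1758.6$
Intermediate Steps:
$L{\left(u \right)} = -8 + 2 u + 4 u^{2}$ ($L{\left(u \right)} = -8 + 2 \left(\left(u^{2} + u u\right) + u\right) = -8 + 2 \left(\left(u^{2} + u^{2}\right) + u\right) = -8 + 2 \left(2 u^{2} + u\right) = -8 + 2 \left(u + 2 u^{2}\right) = -8 + \left(2 u + 4 u^{2}\right) = -8 + 2 u + 4 u^{2}$)
$Z{\left(j,K \right)} = -4 + \frac{498 + j}{-192 + K}$ ($Z{\left(j,K \right)} = -4 + \frac{j + \left(-8 + 2 \cdot 11 + 4 \cdot 11^{2}\right)}{K - 192} = -4 + \frac{j + \left(-8 + 22 + 4 \cdot 121\right)}{-192 + K} = -4 + \frac{j + \left(-8 + 22 + 484\right)}{-192 + K} = -4 + \frac{j + 498}{-192 + K} = -4 + \frac{498 + j}{-192 + K}$)
$\frac{17952}{Z{\left(-27,116 \right)}} + \frac{n}{-14168} = \frac{17952}{\frac{1}{-192 + 116} \left(1266 - 27 - 464\right)} - \frac{25733}{-14168} = \frac{17952}{\frac{1}{-76} \left(1266 - 27 - 464\right)} - - \frac{25733}{14168} = \frac{17952}{\left(- \frac{1}{76}\right) 775} + \frac{25733}{14168} = \frac{17952}{- \frac{775}{76}} + \frac{25733}{14168} = 17952 \left(- \frac{76}{775}\right) + \frac{25733}{14168} = - \frac{1364352}{775} + \frac{25733}{14168} = - \frac{19310196061}{10980200}$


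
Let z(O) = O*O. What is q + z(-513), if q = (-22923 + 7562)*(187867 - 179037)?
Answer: -135374461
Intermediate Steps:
z(O) = O**2
q = -135637630 (q = -15361*8830 = -135637630)
q + z(-513) = -135637630 + (-513)**2 = -135637630 + 263169 = -135374461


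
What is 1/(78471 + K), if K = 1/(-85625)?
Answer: 85625/6719079374 ≈ 1.2744e-5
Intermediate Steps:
K = -1/85625 ≈ -1.1679e-5
1/(78471 + K) = 1/(78471 - 1/85625) = 1/(6719079374/85625) = 85625/6719079374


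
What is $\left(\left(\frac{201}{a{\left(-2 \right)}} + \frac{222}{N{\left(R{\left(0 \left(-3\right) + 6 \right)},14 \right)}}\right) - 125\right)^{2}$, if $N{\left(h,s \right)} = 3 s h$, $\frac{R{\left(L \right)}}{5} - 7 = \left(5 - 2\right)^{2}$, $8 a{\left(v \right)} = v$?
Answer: $\frac{270611161209}{313600} \approx 8.6292 \cdot 10^{5}$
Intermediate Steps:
$a{\left(v \right)} = \frac{v}{8}$
$R{\left(L \right)} = 80$ ($R{\left(L \right)} = 35 + 5 \left(5 - 2\right)^{2} = 35 + 5 \cdot 3^{2} = 35 + 5 \cdot 9 = 35 + 45 = 80$)
$N{\left(h,s \right)} = 3 h s$
$\left(\left(\frac{201}{a{\left(-2 \right)}} + \frac{222}{N{\left(R{\left(0 \left(-3\right) + 6 \right)},14 \right)}}\right) - 125\right)^{2} = \left(\left(\frac{201}{\frac{1}{8} \left(-2\right)} + \frac{222}{3 \cdot 80 \cdot 14}\right) - 125\right)^{2} = \left(\left(\frac{201}{- \frac{1}{4}} + \frac{222}{3360}\right) - 125\right)^{2} = \left(\left(201 \left(-4\right) + 222 \cdot \frac{1}{3360}\right) - 125\right)^{2} = \left(\left(-804 + \frac{37}{560}\right) - 125\right)^{2} = \left(- \frac{450203}{560} - 125\right)^{2} = \left(- \frac{520203}{560}\right)^{2} = \frac{270611161209}{313600}$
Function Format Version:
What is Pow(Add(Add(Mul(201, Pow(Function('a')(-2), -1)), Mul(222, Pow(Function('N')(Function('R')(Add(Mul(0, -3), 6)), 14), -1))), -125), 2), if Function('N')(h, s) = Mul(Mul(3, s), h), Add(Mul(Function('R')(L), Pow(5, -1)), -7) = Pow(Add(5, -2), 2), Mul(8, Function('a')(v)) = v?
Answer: Rational(270611161209, 313600) ≈ 8.6292e+5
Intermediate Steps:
Function('a')(v) = Mul(Rational(1, 8), v)
Function('R')(L) = 80 (Function('R')(L) = Add(35, Mul(5, Pow(Add(5, -2), 2))) = Add(35, Mul(5, Pow(3, 2))) = Add(35, Mul(5, 9)) = Add(35, 45) = 80)
Function('N')(h, s) = Mul(3, h, s)
Pow(Add(Add(Mul(201, Pow(Function('a')(-2), -1)), Mul(222, Pow(Function('N')(Function('R')(Add(Mul(0, -3), 6)), 14), -1))), -125), 2) = Pow(Add(Add(Mul(201, Pow(Mul(Rational(1, 8), -2), -1)), Mul(222, Pow(Mul(3, 80, 14), -1))), -125), 2) = Pow(Add(Add(Mul(201, Pow(Rational(-1, 4), -1)), Mul(222, Pow(3360, -1))), -125), 2) = Pow(Add(Add(Mul(201, -4), Mul(222, Rational(1, 3360))), -125), 2) = Pow(Add(Add(-804, Rational(37, 560)), -125), 2) = Pow(Add(Rational(-450203, 560), -125), 2) = Pow(Rational(-520203, 560), 2) = Rational(270611161209, 313600)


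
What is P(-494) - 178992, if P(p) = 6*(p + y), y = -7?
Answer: -181998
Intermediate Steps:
P(p) = -42 + 6*p (P(p) = 6*(p - 7) = 6*(-7 + p) = -42 + 6*p)
P(-494) - 178992 = (-42 + 6*(-494)) - 178992 = (-42 - 2964) - 178992 = -3006 - 178992 = -181998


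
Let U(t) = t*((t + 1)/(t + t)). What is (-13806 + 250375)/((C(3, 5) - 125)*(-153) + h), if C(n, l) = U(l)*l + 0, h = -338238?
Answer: -236569/321408 ≈ -0.73604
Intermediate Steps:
U(t) = 1/2 + t/2 (U(t) = t*((1 + t)/((2*t))) = t*((1 + t)*(1/(2*t))) = t*((1 + t)/(2*t)) = 1/2 + t/2)
C(n, l) = l*(1/2 + l/2) (C(n, l) = (1/2 + l/2)*l + 0 = l*(1/2 + l/2) + 0 = l*(1/2 + l/2))
(-13806 + 250375)/((C(3, 5) - 125)*(-153) + h) = (-13806 + 250375)/(((1/2)*5*(1 + 5) - 125)*(-153) - 338238) = 236569/(((1/2)*5*6 - 125)*(-153) - 338238) = 236569/((15 - 125)*(-153) - 338238) = 236569/(-110*(-153) - 338238) = 236569/(16830 - 338238) = 236569/(-321408) = 236569*(-1/321408) = -236569/321408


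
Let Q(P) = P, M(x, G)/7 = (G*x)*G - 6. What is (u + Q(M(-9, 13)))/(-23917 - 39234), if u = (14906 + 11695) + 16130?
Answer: -32042/63151 ≈ -0.50739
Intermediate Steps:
M(x, G) = -42 + 7*x*G² (M(x, G) = 7*((G*x)*G - 6) = 7*(x*G² - 6) = 7*(-6 + x*G²) = -42 + 7*x*G²)
u = 42731 (u = 26601 + 16130 = 42731)
(u + Q(M(-9, 13)))/(-23917 - 39234) = (42731 + (-42 + 7*(-9)*13²))/(-23917 - 39234) = (42731 + (-42 + 7*(-9)*169))/(-63151) = (42731 + (-42 - 10647))*(-1/63151) = (42731 - 10689)*(-1/63151) = 32042*(-1/63151) = -32042/63151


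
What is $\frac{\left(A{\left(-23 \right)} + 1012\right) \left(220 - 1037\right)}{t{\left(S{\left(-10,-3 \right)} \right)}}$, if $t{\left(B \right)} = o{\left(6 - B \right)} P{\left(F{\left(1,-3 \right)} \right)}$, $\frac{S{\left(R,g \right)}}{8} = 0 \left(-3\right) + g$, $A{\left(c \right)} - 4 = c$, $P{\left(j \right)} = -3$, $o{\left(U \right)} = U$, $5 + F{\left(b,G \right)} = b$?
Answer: $\frac{270427}{30} \approx 9014.2$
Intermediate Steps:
$F{\left(b,G \right)} = -5 + b$
$A{\left(c \right)} = 4 + c$
$S{\left(R,g \right)} = 8 g$ ($S{\left(R,g \right)} = 8 \left(0 \left(-3\right) + g\right) = 8 \left(0 + g\right) = 8 g$)
$t{\left(B \right)} = -18 + 3 B$ ($t{\left(B \right)} = \left(6 - B\right) \left(-3\right) = -18 + 3 B$)
$\frac{\left(A{\left(-23 \right)} + 1012\right) \left(220 - 1037\right)}{t{\left(S{\left(-10,-3 \right)} \right)}} = \frac{\left(\left(4 - 23\right) + 1012\right) \left(220 - 1037\right)}{-18 + 3 \cdot 8 \left(-3\right)} = \frac{\left(-19 + 1012\right) \left(-817\right)}{-18 + 3 \left(-24\right)} = \frac{993 \left(-817\right)}{-18 - 72} = - \frac{811281}{-90} = \left(-811281\right) \left(- \frac{1}{90}\right) = \frac{270427}{30}$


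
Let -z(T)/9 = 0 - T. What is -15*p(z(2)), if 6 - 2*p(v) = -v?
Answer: -180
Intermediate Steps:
z(T) = 9*T (z(T) = -9*(0 - T) = -(-9)*T = 9*T)
p(v) = 3 + v/2 (p(v) = 3 - (-1)*v/2 = 3 + v/2)
-15*p(z(2)) = -15*(3 + (9*2)/2) = -15*(3 + (1/2)*18) = -15*(3 + 9) = -15*12 = -180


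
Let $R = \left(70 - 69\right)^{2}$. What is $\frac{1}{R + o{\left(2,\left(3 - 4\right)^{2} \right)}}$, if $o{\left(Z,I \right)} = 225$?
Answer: $\frac{1}{226} \approx 0.0044248$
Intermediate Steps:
$R = 1$ ($R = 1^{2} = 1$)
$\frac{1}{R + o{\left(2,\left(3 - 4\right)^{2} \right)}} = \frac{1}{1 + 225} = \frac{1}{226}$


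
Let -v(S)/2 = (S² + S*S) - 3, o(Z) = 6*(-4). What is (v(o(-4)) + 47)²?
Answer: 5067001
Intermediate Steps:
o(Z) = -24
v(S) = 6 - 4*S² (v(S) = -2*((S² + S*S) - 3) = -2*((S² + S²) - 3) = -2*(2*S² - 3) = -2*(-3 + 2*S²) = 6 - 4*S²)
(v(o(-4)) + 47)² = ((6 - 4*(-24)²) + 47)² = ((6 - 4*576) + 47)² = ((6 - 2304) + 47)² = (-2298 + 47)² = (-2251)² = 5067001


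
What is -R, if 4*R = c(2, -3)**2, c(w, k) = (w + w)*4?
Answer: -64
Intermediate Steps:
c(w, k) = 8*w (c(w, k) = (2*w)*4 = 8*w)
R = 64 (R = (8*2)**2/4 = (1/4)*16**2 = (1/4)*256 = 64)
-R = -1*64 = -64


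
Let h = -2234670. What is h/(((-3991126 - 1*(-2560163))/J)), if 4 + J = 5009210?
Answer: 11193922372020/1430963 ≈ 7.8226e+6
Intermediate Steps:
J = 5009206 (J = -4 + 5009210 = 5009206)
h/(((-3991126 - 1*(-2560163))/J)) = -2234670*5009206/(-3991126 - 1*(-2560163)) = -2234670*5009206/(-3991126 + 2560163) = -2234670/((-1430963*1/5009206)) = -2234670/(-1430963/5009206) = -2234670*(-5009206/1430963) = 11193922372020/1430963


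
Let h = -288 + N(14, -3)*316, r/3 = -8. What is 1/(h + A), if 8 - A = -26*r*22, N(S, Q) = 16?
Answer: -1/8952 ≈ -0.00011171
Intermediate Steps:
r = -24 (r = 3*(-8) = -24)
h = 4768 (h = -288 + 16*316 = -288 + 5056 = 4768)
A = -13720 (A = 8 - (-26*(-24))*22 = 8 - 624*22 = 8 - 1*13728 = 8 - 13728 = -13720)
1/(h + A) = 1/(4768 - 13720) = 1/(-8952) = -1/8952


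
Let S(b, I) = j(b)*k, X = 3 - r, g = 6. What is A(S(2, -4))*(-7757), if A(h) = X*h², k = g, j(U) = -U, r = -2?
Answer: -5585040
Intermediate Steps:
k = 6
X = 5 (X = 3 - 1*(-2) = 3 + 2 = 5)
S(b, I) = -6*b (S(b, I) = -b*6 = -6*b)
A(h) = 5*h²
A(S(2, -4))*(-7757) = (5*(-6*2)²)*(-7757) = (5*(-12)²)*(-7757) = (5*144)*(-7757) = 720*(-7757) = -5585040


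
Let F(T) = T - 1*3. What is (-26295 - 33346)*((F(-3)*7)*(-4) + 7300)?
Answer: -445398988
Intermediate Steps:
F(T) = -3 + T (F(T) = T - 3 = -3 + T)
(-26295 - 33346)*((F(-3)*7)*(-4) + 7300) = (-26295 - 33346)*(((-3 - 3)*7)*(-4) + 7300) = -59641*(-6*7*(-4) + 7300) = -59641*(-42*(-4) + 7300) = -59641*(168 + 7300) = -59641*7468 = -445398988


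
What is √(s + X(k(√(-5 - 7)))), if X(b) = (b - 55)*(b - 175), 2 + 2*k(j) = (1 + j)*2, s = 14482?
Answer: √(24095 - 460*I*√3) ≈ 155.25 - 2.566*I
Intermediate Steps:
k(j) = j (k(j) = -1 + ((1 + j)*2)/2 = -1 + (2 + 2*j)/2 = -1 + (1 + j) = j)
X(b) = (-175 + b)*(-55 + b) (X(b) = (-55 + b)*(-175 + b) = (-175 + b)*(-55 + b))
√(s + X(k(√(-5 - 7)))) = √(14482 + (9625 + (√(-5 - 7))² - 230*√(-5 - 7))) = √(14482 + (9625 + (√(-12))² - 460*I*√3)) = √(14482 + (9625 + (2*I*√3)² - 460*I*√3)) = √(14482 + (9625 - 12 - 460*I*√3)) = √(14482 + (9613 - 460*I*√3)) = √(24095 - 460*I*√3)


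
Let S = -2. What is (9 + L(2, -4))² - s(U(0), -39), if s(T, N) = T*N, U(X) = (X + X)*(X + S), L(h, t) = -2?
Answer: 49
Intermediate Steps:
U(X) = 2*X*(-2 + X) (U(X) = (X + X)*(X - 2) = (2*X)*(-2 + X) = 2*X*(-2 + X))
s(T, N) = N*T
(9 + L(2, -4))² - s(U(0), -39) = (9 - 2)² - (-39)*2*0*(-2 + 0) = 7² - (-39)*2*0*(-2) = 49 - (-39)*0 = 49 - 1*0 = 49 + 0 = 49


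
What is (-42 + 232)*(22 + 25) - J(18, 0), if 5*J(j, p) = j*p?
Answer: 8930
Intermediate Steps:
J(j, p) = j*p/5 (J(j, p) = (j*p)/5 = j*p/5)
(-42 + 232)*(22 + 25) - J(18, 0) = (-42 + 232)*(22 + 25) - 18*0/5 = 190*47 - 1*0 = 8930 + 0 = 8930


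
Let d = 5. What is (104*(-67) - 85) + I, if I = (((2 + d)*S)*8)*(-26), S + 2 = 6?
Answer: -12877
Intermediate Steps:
S = 4 (S = -2 + 6 = 4)
I = -5824 (I = (((2 + 5)*4)*8)*(-26) = ((7*4)*8)*(-26) = (28*8)*(-26) = 224*(-26) = -5824)
(104*(-67) - 85) + I = (104*(-67) - 85) - 5824 = (-6968 - 85) - 5824 = -7053 - 5824 = -12877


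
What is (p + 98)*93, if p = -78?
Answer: 1860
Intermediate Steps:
(p + 98)*93 = (-78 + 98)*93 = 20*93 = 1860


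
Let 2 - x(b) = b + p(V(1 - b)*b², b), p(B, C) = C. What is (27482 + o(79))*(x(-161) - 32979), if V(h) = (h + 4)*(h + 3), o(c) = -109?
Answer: -893865315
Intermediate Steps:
V(h) = (3 + h)*(4 + h) (V(h) = (4 + h)*(3 + h) = (3 + h)*(4 + h))
x(b) = 2 - 2*b (x(b) = 2 - (b + b) = 2 - 2*b)
(27482 + o(79))*(x(-161) - 32979) = (27482 - 109)*((2 - 2*(-161)) - 32979) = 27373*((2 + 322) - 32979) = 27373*(324 - 32979) = 27373*(-32655) = -893865315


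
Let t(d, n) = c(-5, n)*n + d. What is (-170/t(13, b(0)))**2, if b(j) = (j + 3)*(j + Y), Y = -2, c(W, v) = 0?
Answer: 28900/169 ≈ 171.01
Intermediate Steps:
b(j) = (-2 + j)*(3 + j) (b(j) = (j + 3)*(j - 2) = (3 + j)*(-2 + j) = (-2 + j)*(3 + j))
t(d, n) = d (t(d, n) = 0*n + d = 0 + d = d)
(-170/t(13, b(0)))**2 = (-170/13)**2 = 28900/169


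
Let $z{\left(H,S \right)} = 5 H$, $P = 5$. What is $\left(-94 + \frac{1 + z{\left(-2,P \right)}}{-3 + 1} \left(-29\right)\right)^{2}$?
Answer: $\frac{201601}{4} \approx 50400.0$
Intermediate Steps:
$\left(-94 + \frac{1 + z{\left(-2,P \right)}}{-3 + 1} \left(-29\right)\right)^{2} = \left(-94 + \frac{1 + 5 \left(-2\right)}{-3 + 1} \left(-29\right)\right)^{2} = \left(-94 + \frac{1 - 10}{-2} \left(-29\right)\right)^{2} = \left(-94 + \left(-9\right) \left(- \frac{1}{2}\right) \left(-29\right)\right)^{2} = \left(-94 + \frac{9}{2} \left(-29\right)\right)^{2} = \left(-94 - \frac{261}{2}\right)^{2} = \left(- \frac{449}{2}\right)^{2} = \frac{201601}{4}$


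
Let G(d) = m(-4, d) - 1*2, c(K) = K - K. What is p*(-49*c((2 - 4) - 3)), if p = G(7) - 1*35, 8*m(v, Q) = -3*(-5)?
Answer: 0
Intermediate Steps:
m(v, Q) = 15/8 (m(v, Q) = (-3*(-5))/8 = (⅛)*15 = 15/8)
c(K) = 0
G(d) = -⅛ (G(d) = 15/8 - 1*2 = 15/8 - 2 = -⅛)
p = -281/8 (p = -⅛ - 1*35 = -⅛ - 35 = -281/8 ≈ -35.125)
p*(-49*c((2 - 4) - 3)) = -(-13769)*0/8 = -281/8*0 = 0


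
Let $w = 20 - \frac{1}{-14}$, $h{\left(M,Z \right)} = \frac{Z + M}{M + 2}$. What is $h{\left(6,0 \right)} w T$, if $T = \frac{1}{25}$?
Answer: $\frac{843}{1400} \approx 0.60214$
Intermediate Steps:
$h{\left(M,Z \right)} = \frac{M + Z}{2 + M}$
$w = \frac{281}{14}$ ($w = 20 - - \frac{1}{14} = 20 + \frac{1}{14} = \frac{281}{14} \approx 20.071$)
$T = \frac{1}{25} \approx 0.04$
$h{\left(6,0 \right)} w T = \frac{6 + 0}{2 + 6} \cdot \frac{281}{14} \cdot \frac{1}{25} = \frac{1}{8} \cdot 6 \cdot \frac{281}{14} \cdot \frac{1}{25} = \frac{3}{4} \cdot \frac{281}{14} \cdot \frac{1}{25} = \frac{843}{56} \cdot \frac{1}{25} = \frac{843}{1400}$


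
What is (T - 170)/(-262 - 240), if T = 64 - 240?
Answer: 173/251 ≈ 0.68924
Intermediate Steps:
T = -176
(T - 170)/(-262 - 240) = (-176 - 170)/(-262 - 240) = -346/(-502) = -346*(-1/502) = 173/251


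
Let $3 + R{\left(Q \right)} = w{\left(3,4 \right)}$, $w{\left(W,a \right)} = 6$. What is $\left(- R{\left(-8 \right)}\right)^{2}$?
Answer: $9$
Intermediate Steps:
$R{\left(Q \right)} = 3$ ($R{\left(Q \right)} = -3 + 6 = 3$)
$\left(- R{\left(-8 \right)}\right)^{2} = \left(\left(-1\right) 3\right)^{2} = \left(-3\right)^{2} = 9$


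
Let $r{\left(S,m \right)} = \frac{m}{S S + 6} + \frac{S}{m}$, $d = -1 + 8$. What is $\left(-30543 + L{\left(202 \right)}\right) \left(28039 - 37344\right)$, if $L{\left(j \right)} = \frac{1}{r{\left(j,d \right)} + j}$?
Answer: $\frac{2677554022328455}{9421287} \approx 2.842 \cdot 10^{8}$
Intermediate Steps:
$d = 7$
$r{\left(S,m \right)} = \frac{S}{m} + \frac{m}{6 + S^{2}}$ ($r{\left(S,m \right)} = \frac{m}{S^{2} + 6} + \frac{S}{m} = \frac{m}{6 + S^{2}} + \frac{S}{m} = \frac{S}{m} + \frac{m}{6 + S^{2}}$)
$L{\left(j \right)} = \frac{1}{j + \frac{49 + j^{3} + 6 j}{7 \left(6 + j^{2}\right)}}$ ($L{\left(j \right)} = \frac{1}{\frac{j^{3} + 7^{2} + 6 j}{7 \left(6 + j^{2}\right)} + j} = \frac{1}{\frac{j^{3} + 49 + 6 j}{7 \left(6 + j^{2}\right)} + j} = \frac{1}{\frac{49 + j^{3} + 6 j}{7 \left(6 + j^{2}\right)} + j} = \frac{1}{j + \frac{49 + j^{3} + 6 j}{7 \left(6 + j^{2}\right)}}$)
$\left(-30543 + L{\left(202 \right)}\right) \left(28039 - 37344\right) = \left(-30543 + \frac{7 \left(6 + 202^{2}\right)}{49 + 8 \cdot 202^{3} + 48 \cdot 202}\right) \left(28039 - 37344\right) = \left(-30543 + \frac{7 \left(6 + 40804\right)}{49 + 8 \cdot 8242408 + 9696}\right) \left(-9305\right) = \left(-30543 + 7 \frac{1}{49 + 65939264 + 9696} \cdot 40810\right) \left(-9305\right) = \left(-30543 + 7 \cdot \frac{1}{65949009} \cdot 40810\right) \left(-9305\right) = \left(-30543 + \frac{40810}{9421287}\right) \left(-9305\right) = \left(- \frac{287754328031}{9421287}\right) \left(-9305\right) = \frac{2677554022328455}{9421287}$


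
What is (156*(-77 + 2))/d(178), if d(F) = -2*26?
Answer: 225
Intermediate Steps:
d(F) = -52
(156*(-77 + 2))/d(178) = (156*(-77 + 2))/(-52) = (156*(-75))*(-1/52) = -11700*(-1/52) = 225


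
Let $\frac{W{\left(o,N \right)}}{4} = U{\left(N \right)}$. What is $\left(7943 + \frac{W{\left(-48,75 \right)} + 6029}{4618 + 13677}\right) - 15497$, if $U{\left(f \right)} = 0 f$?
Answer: $- \frac{138194401}{18295} \approx -7553.7$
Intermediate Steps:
$U{\left(f \right)} = 0$
$W{\left(o,N \right)} = 0$ ($W{\left(o,N \right)} = 4 \cdot 0 = 0$)
$\left(7943 + \frac{W{\left(-48,75 \right)} + 6029}{4618 + 13677}\right) - 15497 = \left(7943 + \frac{0 + 6029}{4618 + 13677}\right) - 15497 = \left(7943 + \frac{6029}{18295}\right) - 15497 = \frac{145323214}{18295} - 15497 = - \frac{138194401}{18295}$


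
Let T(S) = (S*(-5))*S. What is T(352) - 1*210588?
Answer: -830108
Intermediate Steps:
T(S) = -5*S² (T(S) = (-5*S)*S = -5*S²)
T(352) - 1*210588 = -5*352² - 1*210588 = -5*123904 - 210588 = -619520 - 210588 = -830108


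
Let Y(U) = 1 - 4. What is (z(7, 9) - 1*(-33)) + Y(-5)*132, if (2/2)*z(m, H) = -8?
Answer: -371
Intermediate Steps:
z(m, H) = -8
Y(U) = -3
(z(7, 9) - 1*(-33)) + Y(-5)*132 = (-8 - 1*(-33)) - 3*132 = (-8 + 33) - 396 = 25 - 396 = -371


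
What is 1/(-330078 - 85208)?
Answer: -1/415286 ≈ -2.4080e-6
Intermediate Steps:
1/(-330078 - 85208) = 1/(-415286) = -1/415286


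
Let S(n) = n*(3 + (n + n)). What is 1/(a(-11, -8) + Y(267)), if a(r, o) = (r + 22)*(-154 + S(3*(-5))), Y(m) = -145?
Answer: 1/2616 ≈ 0.00038226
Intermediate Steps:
S(n) = n*(3 + 2*n)
a(r, o) = 5522 + 251*r (a(r, o) = (r + 22)*(-154 + (3*(-5))*(3 + 2*(3*(-5)))) = (22 + r)*(-154 - 15*(3 + 2*(-15))) = (22 + r)*(-154 - 15*(3 - 30)) = (22 + r)*(-154 - 15*(-27)) = (22 + r)*(-154 + 405) = (22 + r)*251 = 5522 + 251*r)
1/(a(-11, -8) + Y(267)) = 1/((5522 + 251*(-11)) - 145) = 1/((5522 - 2761) - 145) = 1/(2761 - 145) = 1/2616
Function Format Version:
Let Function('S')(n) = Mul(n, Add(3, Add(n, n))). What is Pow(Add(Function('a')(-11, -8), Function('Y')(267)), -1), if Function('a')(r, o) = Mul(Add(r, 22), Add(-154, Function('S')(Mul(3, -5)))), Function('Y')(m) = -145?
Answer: Rational(1, 2616) ≈ 0.00038226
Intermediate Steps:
Function('S')(n) = Mul(n, Add(3, Mul(2, n)))
Function('a')(r, o) = Add(5522, Mul(251, r)) (Function('a')(r, o) = Mul(Add(r, 22), Add(-154, Mul(Mul(3, -5), Add(3, Mul(2, Mul(3, -5)))))) = Mul(Add(22, r), Add(-154, Mul(-15, Add(3, Mul(2, -15))))) = Mul(Add(22, r), Add(-154, Mul(-15, Add(3, -30)))) = Mul(Add(22, r), Add(-154, Mul(-15, -27))) = Mul(Add(22, r), Add(-154, 405)) = Mul(Add(22, r), 251) = Add(5522, Mul(251, r)))
Pow(Add(Function('a')(-11, -8), Function('Y')(267)), -1) = Pow(Add(Add(5522, Mul(251, -11)), -145), -1) = Pow(Add(Add(5522, -2761), -145), -1) = Pow(Add(2761, -145), -1) = Pow(2616, -1) = Rational(1, 2616)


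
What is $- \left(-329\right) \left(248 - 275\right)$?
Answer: $-8883$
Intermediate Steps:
$- \left(-329\right) \left(248 - 275\right) = - \left(-329\right) \left(-27\right) = \left(-1\right) 8883 = -8883$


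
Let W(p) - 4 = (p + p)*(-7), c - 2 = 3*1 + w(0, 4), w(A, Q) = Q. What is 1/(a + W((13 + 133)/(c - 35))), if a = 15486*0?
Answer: 13/1074 ≈ 0.012104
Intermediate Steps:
a = 0
c = 9 (c = 2 + (3*1 + 4) = 2 + (3 + 4) = 2 + 7 = 9)
W(p) = 4 - 14*p (W(p) = 4 + (p + p)*(-7) = 4 + (2*p)*(-7) = 4 - 14*p)
1/(a + W((13 + 133)/(c - 35))) = 1/(0 + (4 - 14*(13 + 133)/(9 - 35))) = 1/(0 + (4 - 2044/(-26))) = 1/(0 + (4 - 2044*(-1)/26)) = 1/(0 + (4 - 14*(-73/13))) = 1/(0 + (4 + 1022/13)) = 1/(0 + 1074/13) = 1/(1074/13) = 13/1074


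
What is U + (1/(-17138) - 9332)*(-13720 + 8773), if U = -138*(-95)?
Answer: 791407377879/17138 ≈ 4.6178e+7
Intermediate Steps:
U = 13110
U + (1/(-17138) - 9332)*(-13720 + 8773) = 13110 + (1/(-17138) - 9332)*(-13720 + 8773) = 13110 + (-1/17138 - 9332)*(-4947) = 13110 - 159931817/17138*(-4947) = 13110 + 791182698699/17138 = 791407377879/17138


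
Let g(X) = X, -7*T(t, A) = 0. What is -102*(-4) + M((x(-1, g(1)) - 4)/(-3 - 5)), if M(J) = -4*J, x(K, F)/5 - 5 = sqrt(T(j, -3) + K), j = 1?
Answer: 837/2 + 5*I/2 ≈ 418.5 + 2.5*I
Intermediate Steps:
T(t, A) = 0 (T(t, A) = -1/7*0 = 0)
x(K, F) = 25 + 5*sqrt(K) (x(K, F) = 25 + 5*sqrt(0 + K) = 25 + 5*sqrt(K))
-102*(-4) + M((x(-1, g(1)) - 4)/(-3 - 5)) = -102*(-4) - 4*((25 + 5*sqrt(-1)) - 4)/(-3 - 5) = 408 - 4*((25 + 5*I) - 4)/(-8) = 408 - 4*(21 + 5*I)*(-1)/8 = 408 - 4*(-21/8 - 5*I/8) = 408 + (21/2 + 5*I/2) = 837/2 + 5*I/2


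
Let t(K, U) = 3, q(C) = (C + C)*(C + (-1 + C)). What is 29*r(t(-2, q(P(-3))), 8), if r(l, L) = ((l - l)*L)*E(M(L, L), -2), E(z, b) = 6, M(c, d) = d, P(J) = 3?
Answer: 0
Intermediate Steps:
q(C) = 2*C*(-1 + 2*C) (q(C) = (2*C)*(-1 + 2*C) = 2*C*(-1 + 2*C))
r(l, L) = 0 (r(l, L) = ((l - l)*L)*6 = (0*L)*6 = 0*6 = 0)
29*r(t(-2, q(P(-3))), 8) = 29*0 = 0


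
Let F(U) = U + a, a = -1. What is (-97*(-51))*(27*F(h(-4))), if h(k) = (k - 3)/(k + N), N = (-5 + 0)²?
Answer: -178092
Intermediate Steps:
N = 25 (N = (-5)² = 25)
h(k) = (-3 + k)/(25 + k) (h(k) = (k - 3)/(k + 25) = (-3 + k)/(25 + k))
F(U) = -1 + U (F(U) = U - 1 = -1 + U)
(-97*(-51))*(27*F(h(-4))) = (-97*(-51))*(27*(-1 + (-3 - 4)/(25 - 4))) = 4947*(27*(-1 - 7/21)) = 4947*(27*(-1 + (1/21)*(-7))) = 4947*(27*(-1 - ⅓)) = 4947*(27*(-4/3)) = 4947*(-36) = -178092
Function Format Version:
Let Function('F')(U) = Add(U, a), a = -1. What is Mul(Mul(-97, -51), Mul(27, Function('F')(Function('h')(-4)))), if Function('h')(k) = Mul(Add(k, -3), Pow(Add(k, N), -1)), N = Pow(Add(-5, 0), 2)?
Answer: -178092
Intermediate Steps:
N = 25 (N = Pow(-5, 2) = 25)
Function('h')(k) = Mul(Pow(Add(25, k), -1), Add(-3, k)) (Function('h')(k) = Mul(Add(k, -3), Pow(Add(k, 25), -1)) = Mul(Add(-3, k), Pow(Add(25, k), -1)) = Mul(Pow(Add(25, k), -1), Add(-3, k)))
Function('F')(U) = Add(-1, U) (Function('F')(U) = Add(U, -1) = Add(-1, U))
Mul(Mul(-97, -51), Mul(27, Function('F')(Function('h')(-4)))) = Mul(Mul(-97, -51), Mul(27, Add(-1, Mul(Pow(Add(25, -4), -1), Add(-3, -4))))) = Mul(4947, Mul(27, Add(-1, Mul(Pow(21, -1), -7)))) = Mul(4947, Mul(27, Add(-1, Mul(Rational(1, 21), -7)))) = Mul(4947, Mul(27, Add(-1, Rational(-1, 3)))) = Mul(4947, Mul(27, Rational(-4, 3))) = Mul(4947, -36) = -178092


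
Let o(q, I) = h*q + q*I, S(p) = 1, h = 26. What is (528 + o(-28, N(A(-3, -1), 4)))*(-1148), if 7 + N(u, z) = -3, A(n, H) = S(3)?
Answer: -91840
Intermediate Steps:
A(n, H) = 1
N(u, z) = -10 (N(u, z) = -7 - 3 = -10)
o(q, I) = 26*q + I*q (o(q, I) = 26*q + q*I = 26*q + I*q)
(528 + o(-28, N(A(-3, -1), 4)))*(-1148) = (528 - 28*(26 - 10))*(-1148) = (528 - 28*16)*(-1148) = (528 - 448)*(-1148) = 80*(-1148) = -91840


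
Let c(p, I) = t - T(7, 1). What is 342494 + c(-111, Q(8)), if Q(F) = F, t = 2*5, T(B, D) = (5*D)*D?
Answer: 342499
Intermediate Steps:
T(B, D) = 5*D²
t = 10
c(p, I) = 5 (c(p, I) = 10 - 5*1² = 10 - 5 = 5)
342494 + c(-111, Q(8)) = 342494 + 5 = 342499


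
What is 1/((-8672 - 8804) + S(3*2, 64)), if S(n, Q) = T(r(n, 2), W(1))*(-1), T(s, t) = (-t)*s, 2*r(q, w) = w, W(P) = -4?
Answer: -1/17480 ≈ -5.7208e-5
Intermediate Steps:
r(q, w) = w/2
T(s, t) = -s*t
S(n, Q) = -4 (S(n, Q) = -1*(½)*2*(-4)*(-1) = -1*1*(-4)*(-1) = 4*(-1) = -4)
1/((-8672 - 8804) + S(3*2, 64)) = 1/((-8672 - 8804) - 4) = 1/(-17476 - 4) = 1/(-17480) = -1/17480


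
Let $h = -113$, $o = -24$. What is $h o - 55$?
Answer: $2657$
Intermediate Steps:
$h o - 55 = \left(-113\right) \left(-24\right) - 55 = 2712 - 55 = 2657$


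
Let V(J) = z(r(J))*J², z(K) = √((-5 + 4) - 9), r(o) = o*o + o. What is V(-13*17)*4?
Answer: 195364*I*√10 ≈ 6.178e+5*I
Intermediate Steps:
r(o) = o + o² (r(o) = o² + o = o + o²)
z(K) = I*√10 (z(K) = √(-1 - 9) = √(-10) = I*√10)
V(J) = I*√10*J² (V(J) = (I*√10)*J² = I*√10*J²)
V(-13*17)*4 = (I*√10*(-13*17)²)*4 = (I*√10*(-221)²)*4 = (I*√10*48841)*4 = (48841*I*√10)*4 = 195364*I*√10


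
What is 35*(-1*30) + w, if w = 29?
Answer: -1021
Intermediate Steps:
35*(-1*30) + w = 35*(-1*30) + 29 = 35*(-30) + 29 = -1050 + 29 = -1021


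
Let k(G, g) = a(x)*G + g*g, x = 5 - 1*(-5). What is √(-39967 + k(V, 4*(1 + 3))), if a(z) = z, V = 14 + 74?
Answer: I*√38831 ≈ 197.06*I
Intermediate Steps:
x = 10 (x = 5 + 5 = 10)
V = 88
k(G, g) = g² + 10*G (k(G, g) = 10*G + g*g = 10*G + g² = g² + 10*G)
√(-39967 + k(V, 4*(1 + 3))) = √(-39967 + ((4*(1 + 3))² + 10*88)) = √(-39967 + ((4*4)² + 880)) = √(-39967 + (16² + 880)) = √(-39967 + (256 + 880)) = √(-39967 + 1136) = √(-38831) = I*√38831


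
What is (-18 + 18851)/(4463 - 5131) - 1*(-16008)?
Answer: 10674511/668 ≈ 15980.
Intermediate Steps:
(-18 + 18851)/(4463 - 5131) - 1*(-16008) = 18833/(-668) + 16008 = 18833*(-1/668) + 16008 = -18833/668 + 16008 = 10674511/668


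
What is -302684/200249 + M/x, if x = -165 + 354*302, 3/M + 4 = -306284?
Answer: -471237188578943/311760039414096 ≈ -1.5115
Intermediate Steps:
M = -1/102096 (M = 3/(-4 - 306284) = 3/(-306288) = 3*(-1/306288) = -1/102096 ≈ -9.7947e-6)
x = 106743 (x = -165 + 106908 = 106743)
-302684/200249 + M/x = -302684/200249 - 1/102096/106743 = -302684*1/200249 - 1/102096*1/106743 = -302684/200249 - 1/10898033328 = -471237188578943/311760039414096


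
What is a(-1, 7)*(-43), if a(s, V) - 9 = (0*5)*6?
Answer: -387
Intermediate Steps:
a(s, V) = 9 (a(s, V) = 9 + (0*5)*6 = 9 + 0*6 = 9 + 0 = 9)
a(-1, 7)*(-43) = 9*(-43) = -387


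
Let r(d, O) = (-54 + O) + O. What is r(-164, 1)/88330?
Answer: -26/44165 ≈ -0.00058870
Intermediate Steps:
r(d, O) = -54 + 2*O
r(-164, 1)/88330 = (-54 + 2*1)/88330 = (-54 + 2)*(1/88330) = -52*1/88330 = -26/44165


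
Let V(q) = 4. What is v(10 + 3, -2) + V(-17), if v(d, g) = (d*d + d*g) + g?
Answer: 145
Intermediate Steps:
v(d, g) = g + d**2 + d*g (v(d, g) = (d**2 + d*g) + g = g + d**2 + d*g)
v(10 + 3, -2) + V(-17) = (-2 + (10 + 3)**2 + (10 + 3)*(-2)) + 4 = (-2 + 13**2 + 13*(-2)) + 4 = (-2 + 169 - 26) + 4 = 141 + 4 = 145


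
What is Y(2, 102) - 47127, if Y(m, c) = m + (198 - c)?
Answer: -47029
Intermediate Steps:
Y(m, c) = 198 + m - c
Y(2, 102) - 47127 = (198 + 2 - 1*102) - 47127 = (198 + 2 - 102) - 47127 = 98 - 47127 = -47029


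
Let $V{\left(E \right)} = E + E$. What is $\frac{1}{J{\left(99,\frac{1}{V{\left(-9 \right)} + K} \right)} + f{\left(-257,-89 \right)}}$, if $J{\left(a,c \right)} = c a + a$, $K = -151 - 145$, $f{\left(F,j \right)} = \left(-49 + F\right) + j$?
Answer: $- \frac{314}{93043} \approx -0.0033748$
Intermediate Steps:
$f{\left(F,j \right)} = -49 + F + j$
$V{\left(E \right)} = 2 E$
$K = -296$
$J{\left(a,c \right)} = a + a c$ ($J{\left(a,c \right)} = a c + a = a + a c$)
$\frac{1}{J{\left(99,\frac{1}{V{\left(-9 \right)} + K} \right)} + f{\left(-257,-89 \right)}} = \frac{1}{99 \left(1 + \frac{1}{2 \left(-9\right) - 296}\right) - 395} = \frac{1}{99 \left(1 + \frac{1}{-18 - 296}\right) - 395} = \frac{1}{99 \left(1 + \frac{1}{-314}\right) - 395} = \frac{1}{99 \left(1 - \frac{1}{314}\right) - 395} = \frac{1}{99 \cdot \frac{313}{314} - 395} = \frac{1}{\frac{30987}{314} - 395} = \frac{1}{- \frac{93043}{314}} = - \frac{314}{93043}$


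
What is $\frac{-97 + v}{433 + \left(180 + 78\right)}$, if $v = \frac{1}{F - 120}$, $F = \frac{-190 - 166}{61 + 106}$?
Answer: $- \frac{1978579}{14093636} \approx -0.14039$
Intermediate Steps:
$F = - \frac{356}{167} \approx -2.1317$
$v = - \frac{167}{20396}$ ($v = \frac{1}{- \frac{356}{167} - 120} = \frac{1}{- \frac{20396}{167}} = - \frac{167}{20396} \approx -0.0081879$)
$\frac{-97 + v}{433 + \left(180 + 78\right)} = \frac{-97 - \frac{167}{20396}}{433 + \left(180 + 78\right)} = - \frac{1978579}{20396 \left(433 + 258\right)} = - \frac{1978579}{20396 \cdot 691} = \left(- \frac{1978579}{20396}\right) \frac{1}{691} = - \frac{1978579}{14093636}$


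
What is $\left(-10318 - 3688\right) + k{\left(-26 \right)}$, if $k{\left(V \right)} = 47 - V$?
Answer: $-13933$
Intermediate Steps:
$\left(-10318 - 3688\right) + k{\left(-26 \right)} = \left(-10318 - 3688\right) + \left(47 - -26\right) = -14006 + \left(47 + 26\right) = -14006 + 73 = -13933$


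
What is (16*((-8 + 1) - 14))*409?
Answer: -137424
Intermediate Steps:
(16*((-8 + 1) - 14))*409 = (16*(-7 - 14))*409 = (16*(-21))*409 = -336*409 = -137424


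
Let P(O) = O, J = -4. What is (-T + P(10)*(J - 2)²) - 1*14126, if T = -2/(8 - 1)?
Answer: -96360/7 ≈ -13766.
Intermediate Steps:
T = -2/7 ≈ -0.28571
(-T + P(10)*(J - 2)²) - 1*14126 = (-1*(-2/7) + 10*(-4 - 2)²) - 1*14126 = (2/7 + 10*(-6)²) - 14126 = (2/7 + 10*36) - 14126 = (2/7 + 360) - 14126 = 2522/7 - 14126 = -96360/7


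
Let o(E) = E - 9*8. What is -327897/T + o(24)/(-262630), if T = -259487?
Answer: 43064022243/34074535405 ≈ 1.2638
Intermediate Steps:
o(E) = -72 + E (o(E) = E - 72 = -72 + E)
-327897/T + o(24)/(-262630) = -327897/(-259487) + (-72 + 24)/(-262630) = -327897*(-1/259487) - 48*(-1/262630) = 327897/259487 + 24/131315 = 43064022243/34074535405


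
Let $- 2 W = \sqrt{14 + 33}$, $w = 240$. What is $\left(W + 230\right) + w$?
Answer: $470 - \frac{\sqrt{47}}{2} \approx 466.57$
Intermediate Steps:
$W = - \frac{\sqrt{47}}{2}$ ($W = - \frac{\sqrt{14 + 33}}{2} = - \frac{\sqrt{47}}{2} \approx -3.4278$)
$\left(W + 230\right) + w = \left(- \frac{\sqrt{47}}{2} + 230\right) + 240 = \left(230 - \frac{\sqrt{47}}{2}\right) + 240 = 470 - \frac{\sqrt{47}}{2}$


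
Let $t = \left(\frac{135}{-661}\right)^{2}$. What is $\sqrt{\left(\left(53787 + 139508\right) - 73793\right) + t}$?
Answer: $\frac{3 \sqrt{5801439063}}{661} \approx 345.69$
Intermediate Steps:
$t = \frac{18225}{436921}$ ($t = \left(135 \left(- \frac{1}{661}\right)\right)^{2} = \left(- \frac{135}{661}\right)^{2} = \frac{18225}{436921} \approx 0.041712$)
$\sqrt{\left(\left(53787 + 139508\right) - 73793\right) + t} = \sqrt{\left(\left(53787 + 139508\right) - 73793\right) + \frac{18225}{436921}} = \sqrt{\left(193295 - 73793\right) + \frac{18225}{436921}} = \sqrt{119502 + \frac{18225}{436921}} = \sqrt{\frac{52212951567}{436921}} = \frac{3 \sqrt{5801439063}}{661}$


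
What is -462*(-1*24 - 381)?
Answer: 187110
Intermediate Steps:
-462*(-1*24 - 381) = -462*(-24 - 381) = -462*(-405) = 187110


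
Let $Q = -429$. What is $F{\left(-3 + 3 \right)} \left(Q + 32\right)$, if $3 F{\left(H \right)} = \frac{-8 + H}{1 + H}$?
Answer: $\frac{3176}{3} \approx 1058.7$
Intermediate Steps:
$F{\left(H \right)} = \frac{-8 + H}{3 \left(1 + H\right)}$ ($F{\left(H \right)} = \frac{\left(-8 + H\right) \frac{1}{1 + H}}{3} = \frac{\frac{1}{1 + H} \left(-8 + H\right)}{3} = \frac{-8 + H}{3 \left(1 + H\right)}$)
$F{\left(-3 + 3 \right)} \left(Q + 32\right) = \frac{-8 + \left(-3 + 3\right)}{3 \left(1 + \left(-3 + 3\right)\right)} \left(-429 + 32\right) = \frac{-8 + 0}{3 \left(1 + 0\right)} \left(-397\right) = \frac{1}{3} \cdot 1^{-1} \left(-8\right) \left(-397\right) = \frac{1}{3} \cdot 1 \left(-8\right) \left(-397\right) = \left(- \frac{8}{3}\right) \left(-397\right) = \frac{3176}{3}$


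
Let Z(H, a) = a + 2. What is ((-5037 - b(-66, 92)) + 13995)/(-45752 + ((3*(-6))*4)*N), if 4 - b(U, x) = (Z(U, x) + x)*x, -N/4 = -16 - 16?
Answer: -13033/27484 ≈ -0.47420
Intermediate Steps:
Z(H, a) = 2 + a
N = 128 (N = -4*(-16 - 16) = -4*(-32) = 128)
b(U, x) = 4 - x*(2 + 2*x) (b(U, x) = 4 - ((2 + x) + x)*x = 4 - (2 + 2*x)*x = 4 - x*(2 + 2*x))
((-5037 - b(-66, 92)) + 13995)/(-45752 + ((3*(-6))*4)*N) = ((-5037 - (4 - 2*92 - 2*92**2)) + 13995)/(-45752 + ((3*(-6))*4)*128) = ((-5037 - (4 - 184 - 2*8464)) + 13995)/(-45752 - 18*4*128) = ((-5037 - (4 - 184 - 16928)) + 13995)/(-45752 - 72*128) = ((-5037 - 1*(-17108)) + 13995)/(-45752 - 9216) = ((-5037 + 17108) + 13995)/(-54968) = (12071 + 13995)*(-1/54968) = 26066*(-1/54968) = -13033/27484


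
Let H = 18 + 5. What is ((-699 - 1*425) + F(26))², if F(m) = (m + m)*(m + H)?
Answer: 2027776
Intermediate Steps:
H = 23
F(m) = 2*m*(23 + m) (F(m) = (m + m)*(m + 23) = (2*m)*(23 + m) = 2*m*(23 + m))
((-699 - 1*425) + F(26))² = ((-699 - 1*425) + 2*26*(23 + 26))² = ((-699 - 425) + 2*26*49)² = (-1124 + 2548)² = 1424² = 2027776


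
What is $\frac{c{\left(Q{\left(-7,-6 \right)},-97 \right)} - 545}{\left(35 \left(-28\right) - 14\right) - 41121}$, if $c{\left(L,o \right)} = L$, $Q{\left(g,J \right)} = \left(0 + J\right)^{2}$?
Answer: $\frac{509}{42115} \approx 0.012086$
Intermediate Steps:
$Q{\left(g,J \right)} = J^{2}$
$\frac{c{\left(Q{\left(-7,-6 \right)},-97 \right)} - 545}{\left(35 \left(-28\right) - 14\right) - 41121} = \frac{\left(-6\right)^{2} - 545}{\left(35 \left(-28\right) - 14\right) - 41121} = \frac{36 - 545}{\left(-980 - 14\right) - 41121} = - \frac{509}{-994 - 41121} = - \frac{509}{-42115} = \left(-509\right) \left(- \frac{1}{42115}\right) = \frac{509}{42115}$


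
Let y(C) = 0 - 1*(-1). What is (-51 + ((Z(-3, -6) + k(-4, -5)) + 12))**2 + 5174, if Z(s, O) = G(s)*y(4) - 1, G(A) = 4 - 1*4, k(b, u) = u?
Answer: 7199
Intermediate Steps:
G(A) = 0 (G(A) = 4 - 4 = 0)
y(C) = 1 (y(C) = 0 + 1 = 1)
Z(s, O) = -1 (Z(s, O) = 0*1 - 1 = 0 - 1 = -1)
(-51 + ((Z(-3, -6) + k(-4, -5)) + 12))**2 + 5174 = (-51 + ((-1 - 5) + 12))**2 + 5174 = (-51 + (-6 + 12))**2 + 5174 = (-51 + 6)**2 + 5174 = (-45)**2 + 5174 = 2025 + 5174 = 7199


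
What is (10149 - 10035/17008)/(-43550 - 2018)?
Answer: -172604157/775020544 ≈ -0.22271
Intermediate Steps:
(10149 - 10035/17008)/(-43550 - 2018) = (10149 - 10035*1/17008)/(-45568) = (10149 - 10035/17008)*(-1/45568) = (172604157/17008)*(-1/45568) = -172604157/775020544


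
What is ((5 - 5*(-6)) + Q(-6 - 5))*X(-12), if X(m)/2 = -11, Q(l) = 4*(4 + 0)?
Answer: -1122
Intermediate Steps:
Q(l) = 16 (Q(l) = 4*4 = 16)
X(m) = -22 (X(m) = 2*(-11) = -22)
((5 - 5*(-6)) + Q(-6 - 5))*X(-12) = ((5 - 5*(-6)) + 16)*(-22) = ((5 + 30) + 16)*(-22) = (35 + 16)*(-22) = 51*(-22) = -1122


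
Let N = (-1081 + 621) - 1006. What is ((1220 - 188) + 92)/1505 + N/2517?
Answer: 622778/3788085 ≈ 0.16440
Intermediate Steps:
N = -1466 (N = -460 - 1006 = -1466)
((1220 - 188) + 92)/1505 + N/2517 = ((1220 - 188) + 92)/1505 - 1466/2517 = (1032 + 92)*(1/1505) - 1466*1/2517 = 1124*(1/1505) - 1466/2517 = 1124/1505 - 1466/2517 = 622778/3788085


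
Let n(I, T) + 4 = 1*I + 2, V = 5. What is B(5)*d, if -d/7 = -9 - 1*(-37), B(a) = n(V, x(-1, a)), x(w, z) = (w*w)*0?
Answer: -588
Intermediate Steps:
x(w, z) = 0 (x(w, z) = w**2*0 = 0)
n(I, T) = -2 + I (n(I, T) = -4 + (1*I + 2) = -4 + (I + 2) = -4 + (2 + I) = -2 + I)
B(a) = 3 (B(a) = -2 + 5 = 3)
d = -196 (d = -7*(-9 - 1*(-37)) = -7*(-9 + 37) = -7*28 = -196)
B(5)*d = 3*(-196) = -588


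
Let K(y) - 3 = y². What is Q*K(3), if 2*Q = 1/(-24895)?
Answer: -6/24895 ≈ -0.00024101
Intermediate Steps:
K(y) = 3 + y²
Q = -1/49790 (Q = (½)/(-24895) = (½)*(-1/24895) = -1/49790 ≈ -2.0084e-5)
Q*K(3) = -(3 + 3²)/49790 = -(3 + 9)/49790 = -1/49790*12 = -6/24895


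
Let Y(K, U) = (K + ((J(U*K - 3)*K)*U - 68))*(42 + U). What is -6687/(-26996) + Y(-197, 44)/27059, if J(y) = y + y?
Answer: 348991954299829/730484764 ≈ 4.7775e+5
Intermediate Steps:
J(y) = 2*y
Y(K, U) = (42 + U)*(-68 + K + K*U*(-6 + 2*K*U)) (Y(K, U) = (K + (((2*(U*K - 3))*K)*U - 68))*(42 + U) = (K + (((2*(K*U - 3))*K)*U - 68))*(42 + U) = (K + (((2*(-3 + K*U))*K)*U - 68))*(42 + U) = (K + (((-6 + 2*K*U)*K)*U - 68))*(42 + U) = (K + ((K*(-6 + 2*K*U))*U - 68))*(42 + U) = (K + (K*U*(-6 + 2*K*U) - 68))*(42 + U) = (K + (-68 + K*U*(-6 + 2*K*U)))*(42 + U) = (-68 + K + K*U*(-6 + 2*K*U))*(42 + U) = (42 + U)*(-68 + K + K*U*(-6 + 2*K*U)))
-6687/(-26996) + Y(-197, 44)/27059 = -6687/(-26996) + (-2856 - 68*44 + 42*(-197) - 197*44 + 2*(-197)*44**2*(-3 - 197*44) + 84*(-197)*44*(-3 - 197*44))/27059 = -6687*(-1/26996) + (-2856 - 2992 - 8274 - 8668 + 2*(-197)*1936*(-3 - 8668) + 84*(-197)*44*(-3 - 8668))*(1/27059) = 6687/26996 + (-2856 - 2992 - 8274 - 8668 + 2*(-197)*1936*(-8671) + 84*(-197)*44*(-8671))*(1/27059) = 6687/26996 + (-2856 - 2992 - 8274 - 8668 + 6614100064 + 6313459152)*(1/27059) = 6687/26996 + 12927536426*(1/27059) = 6687/26996 + 12927536426/27059 = 348991954299829/730484764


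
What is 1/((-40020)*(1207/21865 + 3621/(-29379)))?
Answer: 42824789/116625515616 ≈ 0.00036720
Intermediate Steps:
1/((-40020)*(1207/21865 + 3621/(-29379))) = -1/(40020*(1207*(1/21865) + 3621*(-1/29379))) = -1/(40020*(1207/21865 - 1207/9793)) = -1/(40020*(-14570904/214123945)) = -1/40020*(-214123945/14570904) = 42824789/116625515616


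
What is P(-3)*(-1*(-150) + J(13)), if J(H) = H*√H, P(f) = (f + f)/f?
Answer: 300 + 26*√13 ≈ 393.74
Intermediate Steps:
P(f) = 2 (P(f) = (2*f)/f = 2)
J(H) = H^(3/2)
P(-3)*(-1*(-150) + J(13)) = 2*(-1*(-150) + 13^(3/2)) = 2*(150 + 13*√13) = 300 + 26*√13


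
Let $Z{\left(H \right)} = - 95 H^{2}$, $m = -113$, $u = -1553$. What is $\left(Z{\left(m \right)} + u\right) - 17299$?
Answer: $-1231907$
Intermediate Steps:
$\left(Z{\left(m \right)} + u\right) - 17299 = \left(- 95 \left(-113\right)^{2} - 1553\right) - 17299 = \left(\left(-95\right) 12769 - 1553\right) - 17299 = \left(-1213055 - 1553\right) - 17299 = -1214608 - 17299 = -1231907$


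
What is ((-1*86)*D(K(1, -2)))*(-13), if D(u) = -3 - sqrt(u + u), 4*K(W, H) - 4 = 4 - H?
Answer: -3354 - 1118*sqrt(5) ≈ -5853.9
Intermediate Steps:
K(W, H) = 2 - H/4 (K(W, H) = 1 + (4 - H)/4 = 1 + (1 - H/4) = 2 - H/4)
D(u) = -3 - sqrt(2)*sqrt(u) (D(u) = -3 - sqrt(2*u) = -3 - sqrt(2)*sqrt(u))
((-1*86)*D(K(1, -2)))*(-13) = ((-1*86)*(-3 - sqrt(2)*sqrt(2 - 1/4*(-2))))*(-13) = -86*(-3 - sqrt(2)*sqrt(2 + 1/2))*(-13) = -86*(-3 - sqrt(2)*sqrt(5/2))*(-13) = -86*(-3 - sqrt(2)*sqrt(10)/2)*(-13) = -86*(-3 - sqrt(5))*(-13) = (258 + 86*sqrt(5))*(-13) = -3354 - 1118*sqrt(5)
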